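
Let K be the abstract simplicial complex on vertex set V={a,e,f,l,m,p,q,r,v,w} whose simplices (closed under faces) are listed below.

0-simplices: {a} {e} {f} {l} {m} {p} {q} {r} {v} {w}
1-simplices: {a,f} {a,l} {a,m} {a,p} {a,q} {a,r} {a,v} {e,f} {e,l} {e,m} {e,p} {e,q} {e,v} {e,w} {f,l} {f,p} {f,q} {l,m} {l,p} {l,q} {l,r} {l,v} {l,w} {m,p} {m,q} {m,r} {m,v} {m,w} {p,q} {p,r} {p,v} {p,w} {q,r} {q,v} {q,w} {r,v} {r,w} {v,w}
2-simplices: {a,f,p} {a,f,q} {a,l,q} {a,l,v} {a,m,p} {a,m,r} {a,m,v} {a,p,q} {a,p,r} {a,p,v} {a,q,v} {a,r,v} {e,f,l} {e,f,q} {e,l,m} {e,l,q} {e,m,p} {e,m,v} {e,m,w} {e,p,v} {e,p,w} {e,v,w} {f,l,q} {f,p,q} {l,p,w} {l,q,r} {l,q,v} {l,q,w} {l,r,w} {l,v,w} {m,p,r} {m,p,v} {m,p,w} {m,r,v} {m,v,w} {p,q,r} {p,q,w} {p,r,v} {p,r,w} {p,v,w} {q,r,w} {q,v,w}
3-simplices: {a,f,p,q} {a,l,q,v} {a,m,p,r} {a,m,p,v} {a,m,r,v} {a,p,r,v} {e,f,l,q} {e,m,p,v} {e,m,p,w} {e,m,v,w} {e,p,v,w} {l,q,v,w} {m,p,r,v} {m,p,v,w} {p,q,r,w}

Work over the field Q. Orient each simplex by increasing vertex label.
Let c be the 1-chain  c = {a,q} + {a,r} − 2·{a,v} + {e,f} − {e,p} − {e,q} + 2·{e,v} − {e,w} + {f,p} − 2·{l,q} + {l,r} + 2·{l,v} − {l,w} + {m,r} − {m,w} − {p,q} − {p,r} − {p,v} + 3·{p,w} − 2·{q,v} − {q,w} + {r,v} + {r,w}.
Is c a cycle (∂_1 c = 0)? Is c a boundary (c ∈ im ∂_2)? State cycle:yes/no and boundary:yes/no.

cycle:yes boundary:yes

n_0=10 n_1=38 n_2=42 n_3=15  [Q]
∂1: piv[af,al,am,ap,aq,ar,av,ef,ew] rk=9  ker:el,em,ep,eq,ev,fl,fp,fq,lm,lp,lq,lr,lv,lw,mp,mq,mr,mv,mw,pq,pr,pv,pw,qr,qv,qw,rv,rw,vw
∂2: piv[afp,afq,alq,alv,amp,amr,amv,apq,apr,apv,aqv,arv,efl,efq,elm,elq,emp,emv,emw,epw,evw,lpw,lqr,lqw,lrw,lvw,pqr] rk=27  ker:epv,flq,fpq,lqv,mpr,mpv,mpw,mrv,mvw,pqw,prv,prw,pvw,qrw,qvw
∂3: piv[afpq,alqv,ampr,ampv,amrv,aprv,eflq,empv,empw,emvw,epvw,lqvw,pqrw] rk=13  ker:mprv,mpvw
∂1c = 0
c vs im∂2: reduces to 0 ⇒ boundary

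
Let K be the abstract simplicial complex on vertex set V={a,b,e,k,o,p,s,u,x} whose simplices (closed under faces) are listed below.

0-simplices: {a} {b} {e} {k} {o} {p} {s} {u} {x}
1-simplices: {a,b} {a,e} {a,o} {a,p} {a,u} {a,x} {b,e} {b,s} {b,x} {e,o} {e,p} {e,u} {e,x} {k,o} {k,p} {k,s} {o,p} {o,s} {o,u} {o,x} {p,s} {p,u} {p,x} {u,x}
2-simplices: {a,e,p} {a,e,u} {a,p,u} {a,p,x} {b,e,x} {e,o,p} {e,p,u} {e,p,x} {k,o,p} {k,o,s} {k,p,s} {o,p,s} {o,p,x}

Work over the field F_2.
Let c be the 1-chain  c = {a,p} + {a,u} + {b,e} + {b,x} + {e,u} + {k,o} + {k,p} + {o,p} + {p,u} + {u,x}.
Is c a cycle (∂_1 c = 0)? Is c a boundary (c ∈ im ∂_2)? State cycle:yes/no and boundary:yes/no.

n_0=9 n_1=24 n_2=13  [Z2]
∂1: piv[ab,ae,ao,ap,au,ax,bs,ko] rk=8  ker:be,bx,eo,ep,eu,ex,kp,ks,op,os,ou,ox,ps,pu,px,ux
∂2: piv[aep,aeu,apu,apx,bex,eop,epx,kop,kos,kps,opx] rk=11  ker:epu,ops
∂1c = 0
c vs im∂2: residual ≠ 0 ⇒ not boundary

cycle:yes boundary:no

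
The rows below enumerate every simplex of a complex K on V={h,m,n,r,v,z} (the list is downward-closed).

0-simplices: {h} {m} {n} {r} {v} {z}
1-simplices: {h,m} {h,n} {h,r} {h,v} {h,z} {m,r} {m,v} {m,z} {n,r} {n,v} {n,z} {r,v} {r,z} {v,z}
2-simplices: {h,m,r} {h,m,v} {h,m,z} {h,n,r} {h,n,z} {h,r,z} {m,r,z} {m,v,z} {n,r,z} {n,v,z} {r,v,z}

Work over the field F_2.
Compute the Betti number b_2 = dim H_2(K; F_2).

b_2=2

n_0=6 n_1=14 n_2=11  [Z2]
∂1: piv[hm,hn,hr,hv,hz] rk=5  ker:mr,mv,mz,nr,nv,nz,rv,rz,vz
∂2: piv[hmr,hmv,hmz,hnr,hnz,hrz,mvz,nvz,rvz] rk=9  ker:mrz,nrz
b_2=(11−9)−0=2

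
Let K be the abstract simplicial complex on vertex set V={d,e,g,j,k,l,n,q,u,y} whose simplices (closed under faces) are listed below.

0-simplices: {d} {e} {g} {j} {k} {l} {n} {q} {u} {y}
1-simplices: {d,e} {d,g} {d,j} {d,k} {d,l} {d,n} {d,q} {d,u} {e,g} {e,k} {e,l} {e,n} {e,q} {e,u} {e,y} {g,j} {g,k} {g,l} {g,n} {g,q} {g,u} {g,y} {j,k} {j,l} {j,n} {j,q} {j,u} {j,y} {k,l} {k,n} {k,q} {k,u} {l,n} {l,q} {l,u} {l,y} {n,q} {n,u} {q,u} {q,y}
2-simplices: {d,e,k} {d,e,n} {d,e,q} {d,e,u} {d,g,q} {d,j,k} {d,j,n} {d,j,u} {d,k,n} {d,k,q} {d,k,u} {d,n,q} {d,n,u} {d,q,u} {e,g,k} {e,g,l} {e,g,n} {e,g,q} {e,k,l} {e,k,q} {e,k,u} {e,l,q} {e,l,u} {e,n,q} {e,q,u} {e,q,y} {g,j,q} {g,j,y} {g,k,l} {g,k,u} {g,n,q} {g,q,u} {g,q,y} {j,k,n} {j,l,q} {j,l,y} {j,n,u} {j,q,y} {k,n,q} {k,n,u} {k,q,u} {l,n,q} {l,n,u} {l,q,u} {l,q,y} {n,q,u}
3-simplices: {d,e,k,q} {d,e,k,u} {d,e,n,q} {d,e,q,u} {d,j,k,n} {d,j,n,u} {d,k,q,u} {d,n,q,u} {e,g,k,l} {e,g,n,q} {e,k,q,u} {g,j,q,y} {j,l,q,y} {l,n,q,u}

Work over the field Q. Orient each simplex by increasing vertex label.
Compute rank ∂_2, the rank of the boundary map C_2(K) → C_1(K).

n_0=10 n_1=40 n_2=46 n_3=14  [Q]
∂1: piv[de,dg,dj,dk,dl,dn,dq,du,ey] rk=9  ker:eg,ek,el,en,eq,eu,gj,gk,gl,gn,gq,gu,gy,jk,jl,jn,jq,ju,jy,kl,kn,kq,ku,ln,lq,lu,ly,nq,nu,qu,qy
∂2: piv[dek,den,deq,deu,dgq,djk,djn,dju,dkn,dkq,dku,dnq,dnu,dqu,egk,egl,egn,egq,ekl,elq,elu,eqy,gjq,gjy,gku,gqy,jlq,jly,lnq] rk=29  ker:ekq,eku,enq,equ,gkl,gnq,gqu,jkn,jnu,jqy,knq,knu,kqu,lnu,lqu,lqy,nqu
∂3: piv[dekq,deku,denq,dequ,djkn,djnu,dkqu,dnqu,egkl,egnq,gjqy,jlqy,lnqu] rk=13  ker:ekqu
rk∂_2=29

rank∂_2=29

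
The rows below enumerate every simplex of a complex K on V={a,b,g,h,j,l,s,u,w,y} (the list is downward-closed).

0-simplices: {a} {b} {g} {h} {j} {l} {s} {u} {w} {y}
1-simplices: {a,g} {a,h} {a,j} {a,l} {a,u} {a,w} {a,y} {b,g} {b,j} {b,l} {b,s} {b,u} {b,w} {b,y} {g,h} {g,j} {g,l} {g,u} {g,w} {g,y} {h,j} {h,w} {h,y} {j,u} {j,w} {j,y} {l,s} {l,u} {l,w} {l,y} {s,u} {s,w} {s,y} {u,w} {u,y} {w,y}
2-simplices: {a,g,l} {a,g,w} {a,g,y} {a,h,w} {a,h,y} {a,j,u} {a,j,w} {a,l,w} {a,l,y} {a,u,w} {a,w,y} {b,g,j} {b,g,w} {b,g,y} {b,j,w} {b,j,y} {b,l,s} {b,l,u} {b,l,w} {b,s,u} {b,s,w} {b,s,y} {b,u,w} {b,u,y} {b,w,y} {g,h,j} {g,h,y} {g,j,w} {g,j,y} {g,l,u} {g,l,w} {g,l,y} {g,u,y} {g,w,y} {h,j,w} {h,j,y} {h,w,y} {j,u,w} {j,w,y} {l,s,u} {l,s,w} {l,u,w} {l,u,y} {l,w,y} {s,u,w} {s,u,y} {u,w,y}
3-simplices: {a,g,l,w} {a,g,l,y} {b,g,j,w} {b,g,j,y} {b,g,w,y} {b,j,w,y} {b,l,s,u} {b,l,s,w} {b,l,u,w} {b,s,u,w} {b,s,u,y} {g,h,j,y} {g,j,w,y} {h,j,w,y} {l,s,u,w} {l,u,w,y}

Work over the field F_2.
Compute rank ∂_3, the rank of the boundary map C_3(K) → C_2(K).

n_0=10 n_1=36 n_2=47 n_3=16  [Z2]
∂1: piv[ag,ah,aj,al,au,aw,ay,bg,bs] rk=9  ker:bj,bl,bu,bw,by,gh,gj,gl,gu,gw,gy,hj,hw,hy,ju,jw,jy,ls,lu,lw,ly,su,sw,sy,uw,uy,wy
∂2: piv[agl,agw,agy,ahw,ahy,aju,ajw,alw,aly,auw,awy,bgj,bgw,bgy,bjw,bjy,bls,blu,blw,bsu,bsw,bsy,buw,buy,ghj,ghy,glu] rk=27  ker:bwy,gjw,gjy,glw,gly,guy,gwy,hjw,hjy,hwy,juw,jwy,lsu,lsw,luw,luy,lwy,suw,suy,uwy
∂3: piv[aglw,agly,bgjw,bgjy,bgwy,bjwy,blsu,blsw,bluw,bsuw,bsuy,ghjy,hjwy,luwy] rk=14  ker:gjwy,lsuw
rk∂_3=14

rank∂_3=14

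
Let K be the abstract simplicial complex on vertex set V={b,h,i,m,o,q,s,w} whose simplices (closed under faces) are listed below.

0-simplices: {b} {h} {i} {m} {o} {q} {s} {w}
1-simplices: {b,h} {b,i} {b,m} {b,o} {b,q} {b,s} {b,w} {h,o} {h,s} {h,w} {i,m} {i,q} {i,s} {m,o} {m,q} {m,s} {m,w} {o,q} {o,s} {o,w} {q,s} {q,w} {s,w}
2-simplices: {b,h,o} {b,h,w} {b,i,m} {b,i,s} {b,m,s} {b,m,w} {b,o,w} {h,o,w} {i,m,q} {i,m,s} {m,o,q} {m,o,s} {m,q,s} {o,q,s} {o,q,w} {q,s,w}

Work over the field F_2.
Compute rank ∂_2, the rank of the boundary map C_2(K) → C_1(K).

rank∂_2=13

n_0=8 n_1=23 n_2=16  [Z2]
∂1: piv[bh,bi,bm,bo,bq,bs,bw] rk=7  ker:ho,hs,hw,im,iq,is,mo,mq,ms,mw,oq,os,ow,qs,qw,sw
∂2: piv[bho,bhw,bim,bis,bms,bmw,bow,imq,moq,mos,mqs,oqw,qsw] rk=13  ker:how,ims,oqs
rk∂_2=13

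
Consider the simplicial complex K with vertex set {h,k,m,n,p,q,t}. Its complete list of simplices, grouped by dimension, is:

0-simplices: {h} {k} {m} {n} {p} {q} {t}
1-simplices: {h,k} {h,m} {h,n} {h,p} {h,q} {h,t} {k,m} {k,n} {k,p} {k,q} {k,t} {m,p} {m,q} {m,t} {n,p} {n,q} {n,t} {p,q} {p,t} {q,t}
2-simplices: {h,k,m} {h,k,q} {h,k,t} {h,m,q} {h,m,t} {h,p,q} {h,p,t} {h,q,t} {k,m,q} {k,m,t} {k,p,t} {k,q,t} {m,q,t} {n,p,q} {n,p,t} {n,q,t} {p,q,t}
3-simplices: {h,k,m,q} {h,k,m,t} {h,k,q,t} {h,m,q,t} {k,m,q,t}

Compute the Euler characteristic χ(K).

χ(K)=-1

n_0=7 n_1=20 n_2=17 n_3=5
χ=+7−20+17−5=-1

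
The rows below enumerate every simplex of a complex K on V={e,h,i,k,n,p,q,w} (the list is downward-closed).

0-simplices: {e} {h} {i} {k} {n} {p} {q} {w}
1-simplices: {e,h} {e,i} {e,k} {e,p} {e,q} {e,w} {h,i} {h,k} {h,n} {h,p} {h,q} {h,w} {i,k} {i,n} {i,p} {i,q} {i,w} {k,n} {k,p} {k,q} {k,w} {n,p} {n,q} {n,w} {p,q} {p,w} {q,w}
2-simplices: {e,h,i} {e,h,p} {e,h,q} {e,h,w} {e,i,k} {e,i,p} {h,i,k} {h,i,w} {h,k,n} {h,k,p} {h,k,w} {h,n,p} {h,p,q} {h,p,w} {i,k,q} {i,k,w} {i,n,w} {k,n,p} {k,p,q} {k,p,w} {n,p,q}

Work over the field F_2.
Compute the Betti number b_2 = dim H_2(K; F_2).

n_0=8 n_1=27 n_2=21  [Z2]
∂1: piv[eh,ei,ek,ep,eq,ew,hn] rk=7  ker:hi,hk,hp,hq,hw,ik,in,ip,iq,iw,kn,kp,kq,kw,np,nq,nw,pq,pw,qw
∂2: piv[ehi,ehp,ehq,ehw,eik,eip,hik,hiw,hkn,hkp,hkw,hnp,hpq,hpw,ikq,inw,kpq,npq] rk=18  ker:ikw,knp,kpw
b_2=(21−18)−0=3

b_2=3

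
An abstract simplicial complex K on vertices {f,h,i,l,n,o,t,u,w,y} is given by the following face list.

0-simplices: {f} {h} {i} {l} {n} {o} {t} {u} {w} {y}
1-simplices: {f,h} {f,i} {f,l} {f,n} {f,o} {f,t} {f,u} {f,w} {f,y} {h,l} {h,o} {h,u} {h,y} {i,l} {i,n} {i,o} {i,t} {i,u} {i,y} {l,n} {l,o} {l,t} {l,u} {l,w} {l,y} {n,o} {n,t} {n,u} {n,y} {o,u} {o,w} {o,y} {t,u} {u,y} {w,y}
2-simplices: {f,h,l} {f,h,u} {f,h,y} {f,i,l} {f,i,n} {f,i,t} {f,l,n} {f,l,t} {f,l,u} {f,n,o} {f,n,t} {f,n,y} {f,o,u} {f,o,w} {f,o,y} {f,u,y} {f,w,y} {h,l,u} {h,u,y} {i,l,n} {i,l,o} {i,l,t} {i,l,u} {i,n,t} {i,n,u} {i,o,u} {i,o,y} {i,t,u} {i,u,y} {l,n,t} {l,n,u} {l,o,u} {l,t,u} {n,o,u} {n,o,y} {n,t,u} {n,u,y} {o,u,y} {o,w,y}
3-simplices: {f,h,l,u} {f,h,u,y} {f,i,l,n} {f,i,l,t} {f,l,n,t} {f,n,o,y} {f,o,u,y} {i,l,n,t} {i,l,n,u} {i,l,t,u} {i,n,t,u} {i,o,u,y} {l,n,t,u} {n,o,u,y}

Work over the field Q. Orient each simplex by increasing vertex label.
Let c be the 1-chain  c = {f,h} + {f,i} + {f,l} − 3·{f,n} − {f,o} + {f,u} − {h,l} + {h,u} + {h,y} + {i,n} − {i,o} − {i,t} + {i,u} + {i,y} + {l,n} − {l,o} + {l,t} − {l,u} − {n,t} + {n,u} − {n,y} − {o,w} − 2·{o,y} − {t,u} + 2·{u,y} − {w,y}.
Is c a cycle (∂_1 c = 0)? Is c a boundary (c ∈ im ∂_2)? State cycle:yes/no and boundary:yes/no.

n_0=10 n_1=35 n_2=39 n_3=14  [Q]
∂1: piv[fh,fi,fl,fn,fo,ft,fu,fw,fy] rk=9  ker:hl,ho,hu,hy,il,in,io,it,iu,iy,ln,lo,lt,lu,lw,ly,no,nt,nu,ny,ou,ow,oy,tu,uy,wy
∂2: piv[fhl,fhu,fhy,fil,fin,fit,fln,flt,flu,fno,fnt,fny,fou,fow,foy,fuy,fwy,ilo,ilu,inu,iou,ioy,itu] rk=23  ker:hlu,huy,iln,ilt,int,iuy,lnt,lnu,lou,ltu,nou,noy,ntu,nuy,ouy,owy
∂3: piv[fhlu,fhuy,filn,filt,flnt,fnoy,fouy,ilnt,ilnu,iltu,intu,iouy,nouy] rk=13  ker:lntu
∂1c = 0
c vs im∂2: reduces to 0 ⇒ boundary

cycle:yes boundary:yes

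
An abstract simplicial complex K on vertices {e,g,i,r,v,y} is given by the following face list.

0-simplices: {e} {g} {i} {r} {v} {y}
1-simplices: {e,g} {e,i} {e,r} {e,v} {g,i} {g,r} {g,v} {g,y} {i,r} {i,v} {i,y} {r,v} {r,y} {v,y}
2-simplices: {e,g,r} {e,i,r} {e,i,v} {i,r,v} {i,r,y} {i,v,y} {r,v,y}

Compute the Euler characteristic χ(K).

χ(K)=-1

n_0=6 n_1=14 n_2=7
χ=+6−14+7=-1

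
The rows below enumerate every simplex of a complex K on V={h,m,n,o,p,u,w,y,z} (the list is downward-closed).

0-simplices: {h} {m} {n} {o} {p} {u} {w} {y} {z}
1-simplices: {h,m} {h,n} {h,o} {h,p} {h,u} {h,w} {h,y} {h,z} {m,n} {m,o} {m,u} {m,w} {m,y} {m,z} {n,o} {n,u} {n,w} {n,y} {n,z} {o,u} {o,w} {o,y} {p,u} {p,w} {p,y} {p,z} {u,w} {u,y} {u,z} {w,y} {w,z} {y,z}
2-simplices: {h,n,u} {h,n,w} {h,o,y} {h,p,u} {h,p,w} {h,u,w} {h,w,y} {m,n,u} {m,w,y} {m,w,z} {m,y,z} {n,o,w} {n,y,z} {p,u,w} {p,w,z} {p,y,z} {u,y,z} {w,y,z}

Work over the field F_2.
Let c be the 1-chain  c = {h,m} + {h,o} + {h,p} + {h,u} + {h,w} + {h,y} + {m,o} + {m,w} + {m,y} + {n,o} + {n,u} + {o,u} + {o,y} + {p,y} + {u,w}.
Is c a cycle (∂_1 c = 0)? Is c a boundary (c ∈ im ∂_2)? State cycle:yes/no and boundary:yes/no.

cycle:no boundary:no

n_0=9 n_1=32 n_2=18  [Z2]
∂1: piv[hm,hn,ho,hp,hu,hw,hy,hz] rk=8  ker:mn,mo,mu,mw,my,mz,no,nu,nw,ny,nz,ou,ow,oy,pu,pw,py,pz,uw,uy,uz,wy,wz,yz
∂2: piv[hnu,hnw,hoy,hpu,hpw,huw,hwy,mnu,mwy,mwz,myz,now,nyz,pwz,pyz,uyz] rk=16  ker:puw,wyz
∂1c = {o} + {w}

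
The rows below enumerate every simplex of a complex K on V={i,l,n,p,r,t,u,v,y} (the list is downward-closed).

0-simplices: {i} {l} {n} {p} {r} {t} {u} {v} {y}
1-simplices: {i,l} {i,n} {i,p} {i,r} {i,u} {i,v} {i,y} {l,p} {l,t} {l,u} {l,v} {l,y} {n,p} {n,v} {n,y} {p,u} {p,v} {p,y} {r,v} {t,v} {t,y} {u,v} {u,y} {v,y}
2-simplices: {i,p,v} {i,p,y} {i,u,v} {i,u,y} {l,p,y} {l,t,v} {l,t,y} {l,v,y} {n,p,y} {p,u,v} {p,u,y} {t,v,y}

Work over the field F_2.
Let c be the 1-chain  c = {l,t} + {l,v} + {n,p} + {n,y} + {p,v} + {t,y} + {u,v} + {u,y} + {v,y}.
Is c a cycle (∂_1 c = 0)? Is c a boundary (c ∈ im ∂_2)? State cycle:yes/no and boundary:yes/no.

cycle:yes boundary:yes

n_0=9 n_1=24 n_2=12  [Z2]
∂1: piv[il,in,ip,ir,iu,iv,iy,lt] rk=8  ker:lp,lu,lv,ly,np,nv,ny,pu,pv,py,rv,tv,ty,uv,uy,vy
∂2: piv[ipv,ipy,iuv,iuy,lpy,ltv,lty,lvy,npy,puv] rk=10  ker:puy,tvy
∂1c = 0
c vs im∂2: reduces to 0 ⇒ boundary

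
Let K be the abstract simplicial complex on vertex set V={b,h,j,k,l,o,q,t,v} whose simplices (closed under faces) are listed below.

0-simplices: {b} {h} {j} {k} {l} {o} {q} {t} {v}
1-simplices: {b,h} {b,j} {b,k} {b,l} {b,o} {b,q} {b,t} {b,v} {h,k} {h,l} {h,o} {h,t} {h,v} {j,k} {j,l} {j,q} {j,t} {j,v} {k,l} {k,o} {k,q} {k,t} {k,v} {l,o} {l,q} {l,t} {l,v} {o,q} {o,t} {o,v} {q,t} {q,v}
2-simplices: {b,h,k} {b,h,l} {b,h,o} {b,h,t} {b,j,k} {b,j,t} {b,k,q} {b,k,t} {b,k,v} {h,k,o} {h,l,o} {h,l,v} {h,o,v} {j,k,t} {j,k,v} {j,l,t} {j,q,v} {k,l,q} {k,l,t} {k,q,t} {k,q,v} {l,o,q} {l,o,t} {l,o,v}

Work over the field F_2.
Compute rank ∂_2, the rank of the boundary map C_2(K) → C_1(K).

n_0=9 n_1=32 n_2=24  [Z2]
∂1: piv[bh,bj,bk,bl,bo,bq,bt,bv] rk=8  ker:hk,hl,ho,ht,hv,jk,jl,jq,jt,jv,kl,ko,kq,kt,kv,lo,lq,lt,lv,oq,ot,ov,qt,qv
∂2: piv[bhk,bhl,bho,bht,bjk,bjt,bkq,bkt,bkv,hko,hlo,hlv,hov,jkv,jlt,jqv,klq,klt,kqt,kqv,loq,lot] rk=22  ker:jkt,lov
rk∂_2=22

rank∂_2=22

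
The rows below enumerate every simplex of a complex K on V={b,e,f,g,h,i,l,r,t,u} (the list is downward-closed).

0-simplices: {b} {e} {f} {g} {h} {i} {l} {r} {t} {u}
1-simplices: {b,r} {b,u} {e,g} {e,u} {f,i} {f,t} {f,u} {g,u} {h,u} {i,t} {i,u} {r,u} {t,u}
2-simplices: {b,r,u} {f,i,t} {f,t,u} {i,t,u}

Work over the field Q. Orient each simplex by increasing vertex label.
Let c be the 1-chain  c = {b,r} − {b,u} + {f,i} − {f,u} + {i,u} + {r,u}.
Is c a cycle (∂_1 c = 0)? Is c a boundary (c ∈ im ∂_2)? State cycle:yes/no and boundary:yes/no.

cycle:yes boundary:yes

n_0=10 n_1=13 n_2=4  [Q]
∂1: piv[br,bu,eg,eu,fi,ft,fu,hu] rk=8  ker:gu,it,iu,ru,tu
∂2: piv[bru,fit,ftu,itu] rk=4
∂1c = 0
c vs im∂2: reduces to 0 ⇒ boundary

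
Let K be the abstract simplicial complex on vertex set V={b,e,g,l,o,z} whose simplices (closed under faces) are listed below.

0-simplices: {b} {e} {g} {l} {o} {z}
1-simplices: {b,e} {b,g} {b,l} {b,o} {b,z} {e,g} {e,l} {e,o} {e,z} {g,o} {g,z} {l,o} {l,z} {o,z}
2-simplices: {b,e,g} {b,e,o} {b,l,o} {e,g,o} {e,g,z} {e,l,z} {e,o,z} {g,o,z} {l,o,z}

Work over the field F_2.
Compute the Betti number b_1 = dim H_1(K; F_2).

n_0=6 n_1=14 n_2=9  [Z2]
∂1: piv[be,bg,bl,bo,bz] rk=5  ker:eg,el,eo,ez,go,gz,lo,lz,oz
∂2: piv[beg,beo,blo,ego,egz,elz,eoz,loz] rk=8  ker:goz
b_1=(14−5)−8=1

b_1=1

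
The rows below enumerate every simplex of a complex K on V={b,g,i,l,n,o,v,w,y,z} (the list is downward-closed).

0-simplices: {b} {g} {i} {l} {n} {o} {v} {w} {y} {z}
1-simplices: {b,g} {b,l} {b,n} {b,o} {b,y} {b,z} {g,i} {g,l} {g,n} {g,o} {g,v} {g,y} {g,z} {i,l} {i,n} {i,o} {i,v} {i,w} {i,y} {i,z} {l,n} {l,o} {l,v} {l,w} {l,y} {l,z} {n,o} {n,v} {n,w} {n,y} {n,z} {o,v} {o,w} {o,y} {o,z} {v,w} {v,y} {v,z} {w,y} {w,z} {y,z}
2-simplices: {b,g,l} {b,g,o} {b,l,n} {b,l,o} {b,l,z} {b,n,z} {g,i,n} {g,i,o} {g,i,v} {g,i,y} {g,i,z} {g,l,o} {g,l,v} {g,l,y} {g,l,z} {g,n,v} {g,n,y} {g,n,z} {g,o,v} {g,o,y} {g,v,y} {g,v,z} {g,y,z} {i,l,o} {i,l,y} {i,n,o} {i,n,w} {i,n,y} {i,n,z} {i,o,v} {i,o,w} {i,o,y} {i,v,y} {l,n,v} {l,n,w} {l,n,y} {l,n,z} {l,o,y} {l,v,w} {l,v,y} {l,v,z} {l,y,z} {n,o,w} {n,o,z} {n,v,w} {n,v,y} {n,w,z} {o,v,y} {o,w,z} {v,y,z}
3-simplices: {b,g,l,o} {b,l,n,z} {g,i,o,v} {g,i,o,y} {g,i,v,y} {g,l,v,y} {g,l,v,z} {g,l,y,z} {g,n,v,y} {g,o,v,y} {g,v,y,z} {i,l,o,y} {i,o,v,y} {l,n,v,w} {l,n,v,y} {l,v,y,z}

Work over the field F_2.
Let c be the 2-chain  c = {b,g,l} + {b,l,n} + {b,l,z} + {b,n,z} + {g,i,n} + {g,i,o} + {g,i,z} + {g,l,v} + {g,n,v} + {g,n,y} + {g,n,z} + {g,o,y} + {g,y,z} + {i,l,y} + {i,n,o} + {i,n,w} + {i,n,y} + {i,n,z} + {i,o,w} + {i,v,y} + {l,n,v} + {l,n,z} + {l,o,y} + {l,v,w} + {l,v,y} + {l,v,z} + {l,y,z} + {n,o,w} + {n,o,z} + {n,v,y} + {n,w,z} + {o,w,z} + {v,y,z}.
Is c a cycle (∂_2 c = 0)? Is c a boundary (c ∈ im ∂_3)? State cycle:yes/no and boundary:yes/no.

cycle:no boundary:no

n_0=10 n_1=41 n_2=50 n_3=16  [Z2]
∂1: piv[bg,bl,bn,bo,by,bz,gi,gv,iw] rk=9  ker:gl,gn,go,gy,gz,il,in,io,iv,iy,iz,ln,lo,lv,lw,ly,lz,no,nv,nw,ny,nz,ov,ow,oy,oz,vw,vy,vz,wy,wz,yz
∂2: piv[bgl,bgo,bln,blo,blz,bnz,gin,gio,giv,giy,giz,glv,gly,glz,gnv,gny,gnz,gov,goy,gvy,gvz,gyz,ilo,ino,inw,iow,lnw,lvw,noz,nwz] rk=30  ker:glo,ily,iny,inz,iov,ioy,ivy,lnv,lny,lnz,loy,lvy,lvz,lyz,now,nvw,nvy,ovy,owz,vyz
∂3: piv[bglo,blnz,giov,gioy,givy,glvy,glvz,glyz,gnvy,govy,gvyz,iloy,lnvw,lnvy] rk=14  ker:iovy,lvyz
∂2c = {b,g} + {b,l} + {g,i} + {g,y} + {g,z} + {i,l} + {i,n} + {i,o} + {i,v} + {i,y} + {l,n} + {l,o} + {l,v} + {l,w} + {n,o} + {n,v} + {n,w} + {n,y} + {o,w} + {v,w} + {y,z}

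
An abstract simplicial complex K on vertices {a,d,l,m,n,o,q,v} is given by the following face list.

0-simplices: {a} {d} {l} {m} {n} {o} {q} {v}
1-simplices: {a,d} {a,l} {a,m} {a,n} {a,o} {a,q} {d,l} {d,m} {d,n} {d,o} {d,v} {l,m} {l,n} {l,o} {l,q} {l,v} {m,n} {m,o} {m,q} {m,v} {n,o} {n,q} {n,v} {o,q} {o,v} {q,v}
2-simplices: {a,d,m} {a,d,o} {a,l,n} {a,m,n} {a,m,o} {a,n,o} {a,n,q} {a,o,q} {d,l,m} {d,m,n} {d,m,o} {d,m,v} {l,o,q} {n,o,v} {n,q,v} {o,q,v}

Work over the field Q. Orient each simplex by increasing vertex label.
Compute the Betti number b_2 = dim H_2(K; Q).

n_0=8 n_1=26 n_2=16  [Q]
∂1: piv[ad,al,am,an,ao,aq,dv] rk=7  ker:dl,dm,dn,do,lm,ln,lo,lq,lv,mn,mo,mq,mv,no,nq,nv,oq,ov,qv
∂2: piv[adm,ado,aln,amn,amo,ano,anq,aoq,dlm,dmn,dmv,loq,nov,nqv] rk=14  ker:dmo,oqv
b_2=(16−14)−0=2

b_2=2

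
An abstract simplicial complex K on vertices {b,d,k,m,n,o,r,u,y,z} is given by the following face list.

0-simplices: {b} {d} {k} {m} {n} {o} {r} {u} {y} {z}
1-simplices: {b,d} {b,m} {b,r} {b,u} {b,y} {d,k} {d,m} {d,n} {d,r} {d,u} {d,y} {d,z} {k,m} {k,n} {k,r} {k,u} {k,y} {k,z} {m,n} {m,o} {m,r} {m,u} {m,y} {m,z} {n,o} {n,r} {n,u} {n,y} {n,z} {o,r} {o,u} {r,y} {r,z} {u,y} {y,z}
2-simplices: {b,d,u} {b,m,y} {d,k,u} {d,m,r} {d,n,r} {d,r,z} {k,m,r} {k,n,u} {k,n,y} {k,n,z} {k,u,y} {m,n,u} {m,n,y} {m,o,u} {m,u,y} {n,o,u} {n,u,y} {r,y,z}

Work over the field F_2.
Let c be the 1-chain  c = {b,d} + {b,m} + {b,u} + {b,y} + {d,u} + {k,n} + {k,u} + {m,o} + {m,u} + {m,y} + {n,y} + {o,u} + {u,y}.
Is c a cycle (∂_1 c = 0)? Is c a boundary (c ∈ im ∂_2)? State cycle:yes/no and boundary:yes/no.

cycle:yes boundary:yes

n_0=10 n_1=35 n_2=18  [Z2]
∂1: piv[bd,bm,br,bu,by,dk,dn,dz,mo] rk=9  ker:dm,dr,du,dy,km,kn,kr,ku,ky,kz,mn,mr,mu,my,mz,no,nr,nu,ny,nz,or,ou,ry,rz,uy,yz
∂2: piv[bdu,bmy,dku,dmr,dnr,drz,kmr,knu,kny,knz,kuy,mnu,mny,mou,nou,ryz] rk=16  ker:muy,nuy
∂1c = 0
c vs im∂2: reduces to 0 ⇒ boundary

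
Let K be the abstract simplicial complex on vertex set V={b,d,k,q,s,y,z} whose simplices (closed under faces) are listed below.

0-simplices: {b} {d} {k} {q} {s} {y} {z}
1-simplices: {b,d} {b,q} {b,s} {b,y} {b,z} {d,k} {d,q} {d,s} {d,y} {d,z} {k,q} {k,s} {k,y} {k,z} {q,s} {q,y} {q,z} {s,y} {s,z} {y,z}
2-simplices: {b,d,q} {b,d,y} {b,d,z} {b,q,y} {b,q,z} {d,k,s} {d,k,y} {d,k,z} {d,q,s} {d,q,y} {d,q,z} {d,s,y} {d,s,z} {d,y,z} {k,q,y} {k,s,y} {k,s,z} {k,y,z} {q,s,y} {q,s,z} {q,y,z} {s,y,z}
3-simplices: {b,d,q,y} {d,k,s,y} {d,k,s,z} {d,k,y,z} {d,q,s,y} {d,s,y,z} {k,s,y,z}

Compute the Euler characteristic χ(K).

χ(K)=2

n_0=7 n_1=20 n_2=22 n_3=7
χ=+7−20+22−7=2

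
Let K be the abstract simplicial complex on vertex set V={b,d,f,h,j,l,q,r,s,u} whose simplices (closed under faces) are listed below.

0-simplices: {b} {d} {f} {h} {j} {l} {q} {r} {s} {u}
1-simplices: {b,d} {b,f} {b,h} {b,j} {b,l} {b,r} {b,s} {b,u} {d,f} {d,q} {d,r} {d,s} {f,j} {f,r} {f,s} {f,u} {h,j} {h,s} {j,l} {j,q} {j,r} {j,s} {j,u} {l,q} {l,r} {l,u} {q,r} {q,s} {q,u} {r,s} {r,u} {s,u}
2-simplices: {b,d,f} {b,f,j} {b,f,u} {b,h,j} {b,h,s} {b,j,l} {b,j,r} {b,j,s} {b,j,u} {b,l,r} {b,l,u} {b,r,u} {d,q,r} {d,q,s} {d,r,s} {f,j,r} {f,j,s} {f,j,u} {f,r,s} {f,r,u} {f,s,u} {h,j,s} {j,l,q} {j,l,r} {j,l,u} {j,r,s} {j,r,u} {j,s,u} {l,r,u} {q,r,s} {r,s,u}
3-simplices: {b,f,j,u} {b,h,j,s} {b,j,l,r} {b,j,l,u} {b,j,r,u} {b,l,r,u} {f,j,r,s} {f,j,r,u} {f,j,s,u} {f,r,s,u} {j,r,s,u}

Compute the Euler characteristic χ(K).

n_0=10 n_1=32 n_2=31 n_3=11
χ=+10−32+31−11=-2

χ(K)=-2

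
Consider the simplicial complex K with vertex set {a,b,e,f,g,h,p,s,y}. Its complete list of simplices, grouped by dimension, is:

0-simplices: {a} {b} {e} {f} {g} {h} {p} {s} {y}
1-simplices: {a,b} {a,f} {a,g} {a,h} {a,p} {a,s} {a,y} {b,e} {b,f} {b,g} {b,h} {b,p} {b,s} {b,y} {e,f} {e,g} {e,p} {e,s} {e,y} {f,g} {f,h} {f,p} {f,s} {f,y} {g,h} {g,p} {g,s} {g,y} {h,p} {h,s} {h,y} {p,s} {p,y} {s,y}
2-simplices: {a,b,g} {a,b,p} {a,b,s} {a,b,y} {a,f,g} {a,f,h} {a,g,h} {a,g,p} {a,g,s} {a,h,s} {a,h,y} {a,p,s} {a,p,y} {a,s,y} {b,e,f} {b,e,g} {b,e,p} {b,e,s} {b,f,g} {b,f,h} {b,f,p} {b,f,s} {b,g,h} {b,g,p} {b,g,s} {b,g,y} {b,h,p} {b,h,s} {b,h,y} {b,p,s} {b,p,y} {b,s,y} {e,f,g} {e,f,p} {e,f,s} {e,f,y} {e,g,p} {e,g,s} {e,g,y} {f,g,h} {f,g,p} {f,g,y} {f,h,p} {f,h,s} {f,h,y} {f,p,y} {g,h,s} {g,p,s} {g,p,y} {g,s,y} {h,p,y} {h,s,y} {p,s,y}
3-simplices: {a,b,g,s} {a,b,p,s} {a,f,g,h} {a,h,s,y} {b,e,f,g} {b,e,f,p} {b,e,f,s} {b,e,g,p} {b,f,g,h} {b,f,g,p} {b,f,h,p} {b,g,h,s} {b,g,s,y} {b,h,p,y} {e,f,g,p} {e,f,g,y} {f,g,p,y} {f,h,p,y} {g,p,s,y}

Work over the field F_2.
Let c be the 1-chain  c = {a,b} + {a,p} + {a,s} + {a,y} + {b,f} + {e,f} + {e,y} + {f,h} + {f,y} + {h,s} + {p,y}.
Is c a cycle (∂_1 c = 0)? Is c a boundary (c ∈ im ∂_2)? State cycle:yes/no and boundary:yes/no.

n_0=9 n_1=34 n_2=53 n_3=19  [Z2]
∂1: piv[ab,af,ag,ah,ap,as,ay,be] rk=8  ker:bf,bg,bh,bp,bs,by,ef,eg,ep,es,ey,fg,fh,fp,fs,fy,gh,gp,gs,gy,hp,hs,hy,ps,py,sy
∂2: piv[abg,abp,abs,aby,afg,afh,agh,agp,ags,ahs,ahy,aps,apy,asy,bef,beg,bep,bes,bfg,bfh,bfp,bfs,bgy,bhp,efy,egy] rk=26  ker:bgh,bgp,bgs,bhs,bhy,bps,bpy,bsy,efg,efp,efs,egp,egs,fgh,fgp,fgy,fhp,fhs,fhy,fpy,ghs,gps,gpy,gsy,hpy,hsy,psy
∂3: piv[abgs,abps,afgh,ahsy,befg,befp,befs,begp,bfgh,bfgp,bfhp,bghs,bgsy,bhpy,efgy,fgpy,fhpy,gpsy] rk=18  ker:efgp
∂1c = 0
c vs im∂2: reduces to 0 ⇒ boundary

cycle:yes boundary:yes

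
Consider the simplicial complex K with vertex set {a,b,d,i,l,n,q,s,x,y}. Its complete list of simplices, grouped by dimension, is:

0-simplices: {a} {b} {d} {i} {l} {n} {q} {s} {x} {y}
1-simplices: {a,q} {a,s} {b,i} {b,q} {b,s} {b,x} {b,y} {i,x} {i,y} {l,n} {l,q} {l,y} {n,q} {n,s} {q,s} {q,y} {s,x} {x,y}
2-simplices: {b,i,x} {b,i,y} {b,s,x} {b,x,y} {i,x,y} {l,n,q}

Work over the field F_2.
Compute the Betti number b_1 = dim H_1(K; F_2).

b_1=5

n_0=10 n_1=18 n_2=6  [Z2]
∂1: piv[aq,as,bi,bq,bx,by,ln,lq] rk=8  ker:bs,ix,iy,ly,nq,ns,qs,qy,sx,xy
∂2: piv[bix,biy,bsx,bxy,lnq] rk=5  ker:ixy
b_1=(18−8)−5=5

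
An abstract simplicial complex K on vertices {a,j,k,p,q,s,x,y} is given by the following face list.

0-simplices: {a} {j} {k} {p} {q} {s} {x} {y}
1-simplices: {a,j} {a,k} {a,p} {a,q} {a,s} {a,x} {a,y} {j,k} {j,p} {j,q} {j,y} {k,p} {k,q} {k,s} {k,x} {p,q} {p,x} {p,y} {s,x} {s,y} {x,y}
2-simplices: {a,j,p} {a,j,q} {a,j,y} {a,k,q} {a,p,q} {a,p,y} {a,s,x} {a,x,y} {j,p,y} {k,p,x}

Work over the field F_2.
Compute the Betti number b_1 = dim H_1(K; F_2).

b_1=5

n_0=8 n_1=21 n_2=10  [Z2]
∂1: piv[aj,ak,ap,aq,as,ax,ay] rk=7  ker:jk,jp,jq,jy,kp,kq,ks,kx,pq,px,py,sx,sy,xy
∂2: piv[ajp,ajq,ajy,akq,apq,apy,asx,axy,kpx] rk=9  ker:jpy
b_1=(21−7)−9=5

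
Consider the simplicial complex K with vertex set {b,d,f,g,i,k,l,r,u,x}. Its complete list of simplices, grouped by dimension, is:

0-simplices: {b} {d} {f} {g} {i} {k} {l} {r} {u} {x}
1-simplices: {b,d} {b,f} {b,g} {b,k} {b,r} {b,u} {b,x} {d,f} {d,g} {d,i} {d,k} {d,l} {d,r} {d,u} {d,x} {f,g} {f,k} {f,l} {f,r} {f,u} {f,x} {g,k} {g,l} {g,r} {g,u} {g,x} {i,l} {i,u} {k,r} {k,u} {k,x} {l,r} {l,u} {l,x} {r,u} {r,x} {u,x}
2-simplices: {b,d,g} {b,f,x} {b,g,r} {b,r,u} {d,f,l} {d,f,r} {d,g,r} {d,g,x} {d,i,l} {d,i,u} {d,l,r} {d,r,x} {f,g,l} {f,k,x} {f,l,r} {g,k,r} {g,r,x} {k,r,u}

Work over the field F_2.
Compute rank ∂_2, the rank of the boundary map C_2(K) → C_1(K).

n_0=10 n_1=37 n_2=18  [Z2]
∂1: piv[bd,bf,bg,bk,br,bu,bx,di,dl] rk=9  ker:df,dg,dk,dr,du,dx,fg,fk,fl,fr,fu,fx,gk,gl,gr,gu,gx,il,iu,kr,ku,kx,lr,lu,lx,ru,rx,ux
∂2: piv[bdg,bfx,bgr,bru,dfl,dfr,dgr,dgx,dil,diu,dlr,drx,fgl,fkx,gkr,kru] rk=16  ker:flr,grx
rk∂_2=16

rank∂_2=16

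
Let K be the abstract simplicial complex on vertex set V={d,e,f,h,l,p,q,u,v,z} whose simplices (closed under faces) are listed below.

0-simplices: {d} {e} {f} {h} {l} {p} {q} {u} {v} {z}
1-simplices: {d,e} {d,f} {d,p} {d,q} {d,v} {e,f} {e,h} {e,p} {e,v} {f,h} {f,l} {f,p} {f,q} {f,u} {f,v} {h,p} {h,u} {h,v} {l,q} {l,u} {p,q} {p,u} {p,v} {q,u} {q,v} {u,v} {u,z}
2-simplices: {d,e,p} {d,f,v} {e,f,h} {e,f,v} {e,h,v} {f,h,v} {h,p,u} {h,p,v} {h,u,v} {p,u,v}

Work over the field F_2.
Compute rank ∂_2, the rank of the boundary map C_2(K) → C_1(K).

n_0=10 n_1=27 n_2=10  [Z2]
∂1: piv[de,df,dp,dq,dv,eh,fl,fu,uz] rk=9  ker:ef,ep,ev,fh,fp,fq,fv,hp,hu,hv,lq,lu,pq,pu,pv,qu,qv,uv
∂2: piv[dep,dfv,efh,efv,ehv,hpu,hpv,huv] rk=8  ker:fhv,puv
rk∂_2=8

rank∂_2=8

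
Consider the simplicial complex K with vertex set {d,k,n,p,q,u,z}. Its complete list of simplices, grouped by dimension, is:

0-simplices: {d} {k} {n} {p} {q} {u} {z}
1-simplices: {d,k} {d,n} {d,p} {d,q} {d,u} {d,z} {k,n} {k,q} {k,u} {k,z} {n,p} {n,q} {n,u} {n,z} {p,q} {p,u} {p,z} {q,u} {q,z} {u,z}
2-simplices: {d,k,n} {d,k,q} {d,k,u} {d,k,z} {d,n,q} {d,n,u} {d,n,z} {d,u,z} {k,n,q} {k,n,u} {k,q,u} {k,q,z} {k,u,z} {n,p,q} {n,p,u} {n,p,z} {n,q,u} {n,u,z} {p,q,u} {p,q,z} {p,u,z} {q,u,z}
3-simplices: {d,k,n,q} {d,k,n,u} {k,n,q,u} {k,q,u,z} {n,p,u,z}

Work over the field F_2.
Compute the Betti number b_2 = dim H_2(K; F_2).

b_2=4

n_0=7 n_1=20 n_2=22 n_3=5  [Z2]
∂1: piv[dk,dn,dp,dq,du,dz] rk=6  ker:kn,kq,ku,kz,np,nq,nu,nz,pq,pu,pz,qu,qz,uz
∂2: piv[dkn,dkq,dku,dkz,dnq,dnu,dnz,duz,kqu,kqz,npq,npu,npz] rk=13  ker:knq,knu,kuz,nqu,nuz,pqu,pqz,puz,quz
∂3: piv[dknq,dknu,knqu,kquz,npuz] rk=5
b_2=(22−13)−5=4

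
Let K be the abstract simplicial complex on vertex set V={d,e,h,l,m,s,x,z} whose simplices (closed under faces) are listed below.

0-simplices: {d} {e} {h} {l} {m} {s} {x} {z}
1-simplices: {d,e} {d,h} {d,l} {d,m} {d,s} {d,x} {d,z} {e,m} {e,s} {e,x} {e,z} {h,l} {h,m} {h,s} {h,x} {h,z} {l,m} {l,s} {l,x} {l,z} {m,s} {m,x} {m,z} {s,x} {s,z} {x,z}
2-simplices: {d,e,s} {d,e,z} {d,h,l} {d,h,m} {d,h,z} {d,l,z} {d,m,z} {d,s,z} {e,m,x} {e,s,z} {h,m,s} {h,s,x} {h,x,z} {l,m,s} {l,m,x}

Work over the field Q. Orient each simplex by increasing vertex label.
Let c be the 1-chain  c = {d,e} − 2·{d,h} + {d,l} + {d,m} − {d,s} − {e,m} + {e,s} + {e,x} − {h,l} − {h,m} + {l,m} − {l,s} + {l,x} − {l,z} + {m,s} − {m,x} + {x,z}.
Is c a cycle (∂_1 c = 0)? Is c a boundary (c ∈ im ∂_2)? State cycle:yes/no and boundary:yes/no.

cycle:yes boundary:no

n_0=8 n_1=26 n_2=15  [Q]
∂1: piv[de,dh,dl,dm,ds,dx,dz] rk=7  ker:em,es,ex,ez,hl,hm,hs,hx,hz,lm,ls,lx,lz,ms,mx,mz,sx,sz,xz
∂2: piv[des,dez,dhl,dhm,dhz,dlz,dmz,dsz,emx,hms,hsx,hxz,lms,lmx] rk=14  ker:esz
∂1c = 0
c vs im∂2: residual ≠ 0 ⇒ not boundary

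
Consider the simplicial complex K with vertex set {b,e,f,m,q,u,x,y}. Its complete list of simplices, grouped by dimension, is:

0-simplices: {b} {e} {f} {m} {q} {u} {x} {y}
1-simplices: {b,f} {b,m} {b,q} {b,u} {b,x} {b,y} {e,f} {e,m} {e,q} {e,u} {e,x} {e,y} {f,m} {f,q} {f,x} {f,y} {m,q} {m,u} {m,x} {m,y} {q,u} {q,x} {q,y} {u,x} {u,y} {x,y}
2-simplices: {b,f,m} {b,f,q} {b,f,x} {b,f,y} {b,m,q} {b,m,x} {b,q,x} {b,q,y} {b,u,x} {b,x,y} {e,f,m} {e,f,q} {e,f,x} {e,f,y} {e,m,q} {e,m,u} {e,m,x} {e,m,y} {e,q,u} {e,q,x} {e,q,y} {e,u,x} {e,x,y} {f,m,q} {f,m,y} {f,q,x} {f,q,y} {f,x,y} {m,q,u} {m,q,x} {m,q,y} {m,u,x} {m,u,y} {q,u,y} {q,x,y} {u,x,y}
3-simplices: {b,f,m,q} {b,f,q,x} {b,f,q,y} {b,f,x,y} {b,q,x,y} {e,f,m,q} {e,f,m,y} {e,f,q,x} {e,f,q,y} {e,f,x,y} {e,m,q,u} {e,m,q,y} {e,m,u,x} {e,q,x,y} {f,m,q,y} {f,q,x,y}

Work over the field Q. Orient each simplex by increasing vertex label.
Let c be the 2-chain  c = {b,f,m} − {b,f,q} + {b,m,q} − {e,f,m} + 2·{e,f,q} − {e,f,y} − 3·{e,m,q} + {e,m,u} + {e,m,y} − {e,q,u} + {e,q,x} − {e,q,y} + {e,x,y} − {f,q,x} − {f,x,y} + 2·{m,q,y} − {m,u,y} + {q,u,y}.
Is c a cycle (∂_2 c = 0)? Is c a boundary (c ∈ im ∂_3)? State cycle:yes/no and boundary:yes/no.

cycle:yes boundary:no

n_0=8 n_1=26 n_2=36 n_3=16  [Q]
∂1: piv[bf,bm,bq,bu,bx,by,ef] rk=7  ker:em,eq,eu,ex,ey,fm,fq,fx,fy,mq,mu,mx,my,qu,qx,qy,ux,uy,xy
∂2: piv[bfm,bfq,bfx,bfy,bmq,bmx,bqx,bqy,bux,bxy,efm,efq,efx,efy,emu,emy,equ,eux,muy] rk=19  ker:emq,emx,eqx,eqy,exy,fmq,fmy,fqx,fqy,fxy,mqu,mqx,mqy,mux,quy,qxy,uxy
∂3: piv[bfmq,bfqx,bfqy,bfxy,bqxy,efmq,efmy,efqx,efqy,efxy,emqu,emqy,emux] rk=13  ker:eqxy,fmqy,fqxy
∂2c = 0
c vs im∂3: residual ≠ 0 ⇒ not boundary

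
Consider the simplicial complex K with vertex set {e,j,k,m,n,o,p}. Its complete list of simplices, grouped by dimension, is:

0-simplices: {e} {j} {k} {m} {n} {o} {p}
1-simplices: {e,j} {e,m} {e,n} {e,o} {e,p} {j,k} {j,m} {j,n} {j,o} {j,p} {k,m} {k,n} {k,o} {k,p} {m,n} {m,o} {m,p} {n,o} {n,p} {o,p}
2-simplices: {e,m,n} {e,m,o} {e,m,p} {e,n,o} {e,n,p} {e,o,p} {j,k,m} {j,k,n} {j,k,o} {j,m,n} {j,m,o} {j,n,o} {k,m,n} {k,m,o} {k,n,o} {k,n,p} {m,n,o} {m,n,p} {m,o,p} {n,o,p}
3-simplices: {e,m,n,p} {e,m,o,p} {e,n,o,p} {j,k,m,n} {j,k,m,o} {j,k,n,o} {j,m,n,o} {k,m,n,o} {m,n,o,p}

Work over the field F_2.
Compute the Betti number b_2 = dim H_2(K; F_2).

n_0=7 n_1=20 n_2=20 n_3=9  [Z2]
∂1: piv[ej,em,en,eo,ep,jk] rk=6  ker:jm,jn,jo,jp,km,kn,ko,kp,mn,mo,mp,no,np,op
∂2: piv[emn,emo,emp,eno,enp,eop,jkm,jkn,jko,jmn,jmo,knp] rk=12  ker:jno,kmn,kmo,kno,mno,mnp,mop,nop
∂3: piv[emnp,emop,enop,jkmn,jkmo,jkno,jmno,mnop] rk=8  ker:kmno
b_2=(20−12)−8=0

b_2=0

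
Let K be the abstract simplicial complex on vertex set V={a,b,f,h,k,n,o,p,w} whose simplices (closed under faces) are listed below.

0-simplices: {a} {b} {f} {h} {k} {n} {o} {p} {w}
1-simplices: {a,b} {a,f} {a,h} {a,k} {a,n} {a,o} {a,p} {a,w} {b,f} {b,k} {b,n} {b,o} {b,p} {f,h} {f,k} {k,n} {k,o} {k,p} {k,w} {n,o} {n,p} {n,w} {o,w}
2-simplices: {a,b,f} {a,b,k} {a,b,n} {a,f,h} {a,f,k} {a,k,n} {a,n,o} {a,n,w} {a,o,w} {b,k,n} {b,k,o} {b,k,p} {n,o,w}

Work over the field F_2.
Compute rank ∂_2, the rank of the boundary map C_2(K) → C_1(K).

n_0=9 n_1=23 n_2=13  [Z2]
∂1: piv[ab,af,ah,ak,an,ao,ap,aw] rk=8  ker:bf,bk,bn,bo,bp,fh,fk,kn,ko,kp,kw,no,np,nw,ow
∂2: piv[abf,abk,abn,afh,afk,akn,ano,anw,aow,bko,bkp] rk=11  ker:bkn,now
rk∂_2=11

rank∂_2=11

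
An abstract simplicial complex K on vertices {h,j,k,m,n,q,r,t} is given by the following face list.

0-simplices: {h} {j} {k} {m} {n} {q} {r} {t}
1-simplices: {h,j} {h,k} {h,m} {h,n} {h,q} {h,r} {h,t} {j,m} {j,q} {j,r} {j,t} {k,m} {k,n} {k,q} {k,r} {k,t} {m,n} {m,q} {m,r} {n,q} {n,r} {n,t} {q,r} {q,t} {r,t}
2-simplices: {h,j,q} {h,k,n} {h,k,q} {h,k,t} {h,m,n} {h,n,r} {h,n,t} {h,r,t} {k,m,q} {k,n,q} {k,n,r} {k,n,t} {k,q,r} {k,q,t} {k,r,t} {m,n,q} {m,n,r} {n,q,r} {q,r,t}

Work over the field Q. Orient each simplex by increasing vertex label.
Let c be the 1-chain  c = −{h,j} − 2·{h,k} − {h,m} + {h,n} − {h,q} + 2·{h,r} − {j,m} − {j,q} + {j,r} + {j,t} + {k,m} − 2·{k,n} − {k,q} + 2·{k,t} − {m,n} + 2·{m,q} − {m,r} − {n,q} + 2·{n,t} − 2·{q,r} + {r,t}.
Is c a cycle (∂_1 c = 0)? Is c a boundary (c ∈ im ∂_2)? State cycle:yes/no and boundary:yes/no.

n_0=8 n_1=25 n_2=19  [Q]
∂1: piv[hj,hk,hm,hn,hq,hr,ht] rk=7  ker:jm,jq,jr,jt,km,kn,kq,kr,kt,mn,mq,mr,nq,nr,nt,qr,qt,rt
∂2: piv[hjq,hkn,hkq,hkt,hmn,hnr,hnt,hrt,kmq,knq,knr,kqr,kqt,mnq,mnr] rk=15  ker:knt,krt,nqr,qrt
∂1c = 2·{h} − {j} − 2·{k} − {m} − 3·{n} − {r} + 6·{t}

cycle:no boundary:no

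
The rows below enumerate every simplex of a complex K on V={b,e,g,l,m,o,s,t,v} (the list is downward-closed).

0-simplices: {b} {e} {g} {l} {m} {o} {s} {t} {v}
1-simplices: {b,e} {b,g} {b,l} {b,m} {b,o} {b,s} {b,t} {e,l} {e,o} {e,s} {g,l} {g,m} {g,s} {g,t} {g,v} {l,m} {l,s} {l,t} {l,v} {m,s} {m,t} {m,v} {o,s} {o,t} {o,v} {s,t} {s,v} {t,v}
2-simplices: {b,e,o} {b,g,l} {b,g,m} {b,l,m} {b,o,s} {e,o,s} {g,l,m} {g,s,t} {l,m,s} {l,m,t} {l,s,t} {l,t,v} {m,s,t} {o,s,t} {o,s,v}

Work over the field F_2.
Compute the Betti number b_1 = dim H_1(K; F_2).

b_1=7

n_0=9 n_1=28 n_2=15  [Z2]
∂1: piv[be,bg,bl,bm,bo,bs,bt,gv] rk=8  ker:el,eo,es,gl,gm,gs,gt,lm,ls,lt,lv,ms,mt,mv,os,ot,ov,st,sv,tv
∂2: piv[beo,bgl,bgm,blm,bos,eos,gst,lms,lmt,lst,ltv,ost,osv] rk=13  ker:glm,mst
b_1=(28−8)−13=7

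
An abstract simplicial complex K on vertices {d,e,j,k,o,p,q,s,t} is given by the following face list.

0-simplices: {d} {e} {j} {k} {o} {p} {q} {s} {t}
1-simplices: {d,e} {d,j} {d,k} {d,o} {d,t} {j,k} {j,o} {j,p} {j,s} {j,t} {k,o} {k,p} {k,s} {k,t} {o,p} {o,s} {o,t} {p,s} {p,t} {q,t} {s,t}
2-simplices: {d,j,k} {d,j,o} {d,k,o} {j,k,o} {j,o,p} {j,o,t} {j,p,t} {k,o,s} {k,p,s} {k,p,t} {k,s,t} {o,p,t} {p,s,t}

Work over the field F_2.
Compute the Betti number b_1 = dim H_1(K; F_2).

n_0=9 n_1=21 n_2=13  [Z2]
∂1: piv[de,dj,dk,do,dt,jp,js,qt] rk=8  ker:jk,jo,jt,ko,kp,ks,kt,op,os,ot,ps,pt,st
∂2: piv[djk,djo,dko,jop,jot,jpt,kos,kps,kpt,kst] rk=10  ker:jko,opt,pst
b_1=(21−8)−10=3

b_1=3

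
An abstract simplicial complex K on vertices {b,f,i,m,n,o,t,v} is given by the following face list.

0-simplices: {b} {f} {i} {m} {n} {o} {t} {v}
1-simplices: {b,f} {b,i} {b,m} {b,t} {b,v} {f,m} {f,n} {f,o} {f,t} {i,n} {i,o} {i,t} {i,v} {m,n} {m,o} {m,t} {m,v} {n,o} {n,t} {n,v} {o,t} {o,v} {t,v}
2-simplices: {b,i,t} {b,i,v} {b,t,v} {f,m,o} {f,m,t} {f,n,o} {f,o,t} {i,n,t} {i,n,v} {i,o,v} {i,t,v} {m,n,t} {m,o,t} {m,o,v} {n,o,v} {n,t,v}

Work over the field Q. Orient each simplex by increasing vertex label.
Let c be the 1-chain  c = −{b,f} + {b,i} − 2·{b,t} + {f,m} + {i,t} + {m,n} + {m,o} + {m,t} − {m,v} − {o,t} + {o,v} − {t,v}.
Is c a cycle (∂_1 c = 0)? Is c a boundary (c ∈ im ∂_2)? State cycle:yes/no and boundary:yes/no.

cycle:no boundary:no

n_0=8 n_1=23 n_2=16  [Q]
∂1: piv[bf,bi,bm,bt,bv,fn,fo] rk=7  ker:fm,ft,in,io,it,iv,mn,mo,mt,mv,no,nt,nv,ot,ov,tv
∂2: piv[bit,biv,btv,fmo,fmt,fno,fot,int,inv,iov,mnt,mov,nov] rk=13  ker:itv,mot,ntv
∂1c = 2·{b} − 2·{f} − {m} + {n} + {o} − {v}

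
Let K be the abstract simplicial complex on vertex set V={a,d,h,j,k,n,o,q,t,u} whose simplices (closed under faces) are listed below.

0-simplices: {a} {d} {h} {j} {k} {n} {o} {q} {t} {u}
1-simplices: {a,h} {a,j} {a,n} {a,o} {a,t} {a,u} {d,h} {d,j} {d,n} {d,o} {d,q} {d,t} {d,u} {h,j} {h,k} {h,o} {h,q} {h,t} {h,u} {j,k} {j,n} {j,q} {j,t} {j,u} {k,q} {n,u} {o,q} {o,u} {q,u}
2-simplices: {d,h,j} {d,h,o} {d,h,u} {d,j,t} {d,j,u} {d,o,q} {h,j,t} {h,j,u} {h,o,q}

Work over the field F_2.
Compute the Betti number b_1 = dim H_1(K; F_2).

b_1=12

n_0=10 n_1=29 n_2=9  [Z2]
∂1: piv[ah,aj,an,ao,at,au,dh,dq,hk] rk=9  ker:dj,dn,do,dt,du,hj,ho,hq,ht,hu,jk,jn,jq,jt,ju,kq,nu,oq,ou,qu
∂2: piv[dhj,dho,dhu,djt,dju,doq,hjt,hoq] rk=8  ker:hju
b_1=(29−9)−8=12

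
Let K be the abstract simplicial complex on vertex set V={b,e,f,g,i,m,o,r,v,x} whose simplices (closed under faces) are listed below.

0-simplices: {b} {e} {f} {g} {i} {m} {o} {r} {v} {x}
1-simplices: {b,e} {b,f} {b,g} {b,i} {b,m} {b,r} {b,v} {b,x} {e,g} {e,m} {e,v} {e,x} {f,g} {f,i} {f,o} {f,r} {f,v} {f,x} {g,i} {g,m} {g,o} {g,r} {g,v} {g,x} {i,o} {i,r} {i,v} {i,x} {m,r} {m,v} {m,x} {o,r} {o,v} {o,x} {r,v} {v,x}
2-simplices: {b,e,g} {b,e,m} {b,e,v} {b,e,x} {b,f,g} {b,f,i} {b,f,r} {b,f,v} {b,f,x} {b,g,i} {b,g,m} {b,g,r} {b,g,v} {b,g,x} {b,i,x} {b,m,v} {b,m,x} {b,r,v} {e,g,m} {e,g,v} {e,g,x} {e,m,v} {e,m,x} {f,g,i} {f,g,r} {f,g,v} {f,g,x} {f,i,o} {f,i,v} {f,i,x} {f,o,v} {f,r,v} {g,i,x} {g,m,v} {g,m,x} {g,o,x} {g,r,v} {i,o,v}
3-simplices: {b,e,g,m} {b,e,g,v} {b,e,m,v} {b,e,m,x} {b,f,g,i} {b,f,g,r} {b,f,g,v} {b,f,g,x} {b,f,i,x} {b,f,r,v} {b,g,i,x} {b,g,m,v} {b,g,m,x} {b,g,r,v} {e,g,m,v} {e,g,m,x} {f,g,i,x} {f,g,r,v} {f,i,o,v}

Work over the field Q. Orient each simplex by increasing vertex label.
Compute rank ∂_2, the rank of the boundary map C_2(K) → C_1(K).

n_0=10 n_1=36 n_2=38 n_3=19  [Q]
∂1: piv[be,bf,bg,bi,bm,br,bv,bx,fo] rk=9  ker:eg,em,ev,ex,fg,fi,fr,fv,fx,gi,gm,go,gr,gv,gx,io,ir,iv,ix,mr,mv,mx,or,ov,ox,rv,vx
∂2: piv[beg,bem,bev,bex,bfg,bfi,bfr,bfv,bfx,bgi,bgm,bgr,bgv,bgx,bix,bmv,bmx,brv,fio,fiv,fov,gox] rk=22  ker:egm,egv,egx,emv,emx,fgi,fgr,fgv,fgx,fix,frv,gix,gmv,gmx,grv,iov
∂3: piv[begm,begv,bemv,bemx,bfgi,bfgr,bfgv,bfgx,bfix,bfrv,bgix,bgmv,bgmx,bgrv,egmx,fiov] rk=16  ker:egmv,fgix,fgrv
rk∂_2=22

rank∂_2=22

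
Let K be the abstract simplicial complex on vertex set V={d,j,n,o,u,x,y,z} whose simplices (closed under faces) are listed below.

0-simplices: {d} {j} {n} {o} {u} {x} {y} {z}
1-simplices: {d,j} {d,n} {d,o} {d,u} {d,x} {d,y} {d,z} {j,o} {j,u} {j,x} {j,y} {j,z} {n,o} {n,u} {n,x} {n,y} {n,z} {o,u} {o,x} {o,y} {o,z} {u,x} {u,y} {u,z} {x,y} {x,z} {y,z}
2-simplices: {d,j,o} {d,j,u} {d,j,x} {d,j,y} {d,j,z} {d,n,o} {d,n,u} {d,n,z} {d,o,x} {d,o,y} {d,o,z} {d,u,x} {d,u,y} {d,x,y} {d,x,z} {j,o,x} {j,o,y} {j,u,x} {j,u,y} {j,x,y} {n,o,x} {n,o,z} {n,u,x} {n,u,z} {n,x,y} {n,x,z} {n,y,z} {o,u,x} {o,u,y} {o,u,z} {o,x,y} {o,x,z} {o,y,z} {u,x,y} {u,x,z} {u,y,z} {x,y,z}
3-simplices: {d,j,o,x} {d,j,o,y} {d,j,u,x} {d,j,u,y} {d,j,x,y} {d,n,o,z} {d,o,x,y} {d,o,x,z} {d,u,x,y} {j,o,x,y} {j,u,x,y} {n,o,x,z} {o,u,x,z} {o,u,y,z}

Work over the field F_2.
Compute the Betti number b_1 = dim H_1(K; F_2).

b_1=0

n_0=8 n_1=27 n_2=37 n_3=14  [Z2]
∂1: piv[dj,dn,do,du,dx,dy,dz] rk=7  ker:jo,ju,jx,jy,jz,no,nu,nx,ny,nz,ou,ox,oy,oz,ux,uy,uz,xy,xz,yz
∂2: piv[djo,dju,djx,djy,djz,dno,dnu,dnz,dox,doy,doz,dux,duy,dxy,dxz,nox,nuz,nxy,nyz,oux] rk=20  ker:jox,joy,jux,juy,jxy,noz,nux,nxz,ouy,ouz,oxy,oxz,oyz,uxy,uxz,uyz,xyz
∂3: piv[djox,djoy,djux,djuy,djxy,dnoz,doxy,doxz,duxy,noxz,ouxz,ouyz] rk=12  ker:joxy,juxy
b_1=(27−7)−20=0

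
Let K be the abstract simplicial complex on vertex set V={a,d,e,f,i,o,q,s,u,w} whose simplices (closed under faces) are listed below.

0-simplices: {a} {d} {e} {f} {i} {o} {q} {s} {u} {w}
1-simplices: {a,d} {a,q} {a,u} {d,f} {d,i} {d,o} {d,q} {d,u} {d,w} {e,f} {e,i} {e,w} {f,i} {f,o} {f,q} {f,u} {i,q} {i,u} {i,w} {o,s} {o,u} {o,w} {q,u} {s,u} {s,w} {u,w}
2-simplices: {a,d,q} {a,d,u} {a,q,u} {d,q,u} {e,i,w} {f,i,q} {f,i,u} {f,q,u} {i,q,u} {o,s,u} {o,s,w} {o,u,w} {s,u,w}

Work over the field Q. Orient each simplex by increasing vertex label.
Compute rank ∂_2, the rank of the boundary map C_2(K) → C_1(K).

n_0=10 n_1=26 n_2=13  [Q]
∂1: piv[ad,aq,au,df,di,do,dw,ef,os] rk=9  ker:dq,du,ei,ew,fi,fo,fq,fu,iq,iu,iw,ou,ow,qu,su,sw,uw
∂2: piv[adq,adu,aqu,eiw,fiq,fiu,fqu,osu,osw,ouw] rk=10  ker:dqu,iqu,suw
rk∂_2=10

rank∂_2=10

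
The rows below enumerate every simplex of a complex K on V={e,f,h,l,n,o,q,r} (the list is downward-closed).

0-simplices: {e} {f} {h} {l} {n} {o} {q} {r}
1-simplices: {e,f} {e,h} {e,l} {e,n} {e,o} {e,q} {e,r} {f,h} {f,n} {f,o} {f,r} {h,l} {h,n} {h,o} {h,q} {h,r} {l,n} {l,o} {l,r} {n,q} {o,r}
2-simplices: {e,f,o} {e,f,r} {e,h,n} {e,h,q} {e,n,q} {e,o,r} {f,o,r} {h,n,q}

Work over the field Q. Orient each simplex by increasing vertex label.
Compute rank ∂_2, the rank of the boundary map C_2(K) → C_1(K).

n_0=8 n_1=21 n_2=8  [Q]
∂1: piv[ef,eh,el,en,eo,eq,er] rk=7  ker:fh,fn,fo,fr,hl,hn,ho,hq,hr,ln,lo,lr,nq,or
∂2: piv[efo,efr,ehn,ehq,enq,eor] rk=6  ker:for,hnq
rk∂_2=6

rank∂_2=6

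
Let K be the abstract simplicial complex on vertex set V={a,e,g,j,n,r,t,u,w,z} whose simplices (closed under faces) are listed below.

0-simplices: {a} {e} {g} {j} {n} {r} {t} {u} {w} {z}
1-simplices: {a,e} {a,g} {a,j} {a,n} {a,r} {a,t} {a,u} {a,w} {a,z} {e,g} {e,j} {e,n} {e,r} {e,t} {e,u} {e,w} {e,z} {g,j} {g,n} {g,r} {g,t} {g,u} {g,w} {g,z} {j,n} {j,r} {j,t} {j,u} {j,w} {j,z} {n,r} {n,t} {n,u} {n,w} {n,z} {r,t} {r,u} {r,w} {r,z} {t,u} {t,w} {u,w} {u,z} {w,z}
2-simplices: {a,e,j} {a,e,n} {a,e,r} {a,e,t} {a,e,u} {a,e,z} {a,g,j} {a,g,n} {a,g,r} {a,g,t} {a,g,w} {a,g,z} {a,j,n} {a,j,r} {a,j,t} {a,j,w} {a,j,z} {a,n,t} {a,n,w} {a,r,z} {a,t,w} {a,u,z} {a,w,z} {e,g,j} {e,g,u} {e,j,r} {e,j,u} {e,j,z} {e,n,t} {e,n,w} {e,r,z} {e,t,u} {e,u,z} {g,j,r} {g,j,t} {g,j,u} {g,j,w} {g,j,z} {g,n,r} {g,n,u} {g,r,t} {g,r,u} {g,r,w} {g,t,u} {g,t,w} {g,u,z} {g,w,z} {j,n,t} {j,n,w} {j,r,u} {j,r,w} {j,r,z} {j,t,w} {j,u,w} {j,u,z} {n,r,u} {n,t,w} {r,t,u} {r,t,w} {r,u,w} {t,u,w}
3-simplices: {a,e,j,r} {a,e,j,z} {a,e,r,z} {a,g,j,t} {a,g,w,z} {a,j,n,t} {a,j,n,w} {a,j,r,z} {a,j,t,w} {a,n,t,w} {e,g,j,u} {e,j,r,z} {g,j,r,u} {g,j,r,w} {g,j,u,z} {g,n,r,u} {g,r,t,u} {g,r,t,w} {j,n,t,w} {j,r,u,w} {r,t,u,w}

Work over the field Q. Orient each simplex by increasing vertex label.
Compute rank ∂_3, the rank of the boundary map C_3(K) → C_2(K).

n_0=10 n_1=44 n_2=61 n_3=21  [Q]
∂1: piv[ae,ag,aj,an,ar,at,au,aw,az] rk=9  ker:eg,ej,en,er,et,eu,ew,ez,gj,gn,gr,gt,gu,gw,gz,jn,jr,jt,ju,jw,jz,nr,nt,nu,nw,nz,rt,ru,rw,rz,tu,tw,uw,uz,wz
∂2: piv[aej,aen,aer,aet,aeu,aez,agj,agn,agr,agt,agw,agz,ajn,ajr,ajt,ajw,ajz,ant,anw,arz,atw,auz,awz,egj,egu,eju,enw,etu,gnr,gnu,grt,gru,grw,juw] rk=34  ker:ejr,ejz,ent,erz,euz,gjr,gjt,gju,gjw,gjz,gtu,gtw,guz,gwz,jnt,jnw,jru,jrw,jrz,jtw,juz,nru,ntw,rtu,rtw,ruw,tuw
∂3: piv[aejr,aejz,aerz,agjt,agwz,ajnt,ajnw,ajrz,ajtw,antw,egju,gjru,gjrw,gjuz,gnru,grtu,grtw,jruw,rtuw] rk=19  ker:ejrz,jntw
rk∂_3=19

rank∂_3=19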